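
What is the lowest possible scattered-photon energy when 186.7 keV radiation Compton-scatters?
107.8738 keV (at θ = 180°)

The scattered photon has minimum energy when its wavelength is maximum, i.e., when the Compton shift Δλ = λ_C(1 − cos θ) is maximum. This occurs at θ = 180° (backscattering), giving Δλ_max = 2λ_C = 4.8526 pm.

Initial wavelength: λ₀ = hc/E₀ = 6.6408 pm
Maximum final wavelength: λ'_max = λ₀ + 2λ_C = 6.6408 + 4.8526 = 11.4934 pm
Minimum final energy: E'_min = hc/λ'_max = 107.8738 keV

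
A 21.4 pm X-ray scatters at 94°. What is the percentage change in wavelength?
12.1288%

Calculate the Compton shift:
Δλ = λ_C(1 - cos(94°))
Δλ = 2.4263 × (1 - cos(94°))
Δλ = 2.4263 × 1.0698
Δλ = 2.5956 pm

Percentage change:
(Δλ/λ₀) × 100 = (2.5956/21.4) × 100
= 12.1288%

(Intermediate values are shown rounded; full precision is carried through to the final answer.)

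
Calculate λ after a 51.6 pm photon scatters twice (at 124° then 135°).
59.5251 pm

Apply Compton shift twice:

First scattering at θ₁ = 124°:
Δλ₁ = λ_C(1 - cos(124°))
Δλ₁ = 2.4263 × 1.5592
Δλ₁ = 3.7831 pm

After first scattering:
λ₁ = 51.6 + 3.7831 = 55.3831 pm

Second scattering at θ₂ = 135°:
Δλ₂ = λ_C(1 - cos(135°))
Δλ₂ = 2.4263 × 1.7071
Δλ₂ = 4.1420 pm

Final wavelength:
λ₂ = 55.3831 + 4.1420 = 59.5251 pm

Total shift: Δλ_total = 3.7831 + 4.1420 = 7.9251 pm

(Intermediate values are shown rounded; full precision is carried through to the final answer.)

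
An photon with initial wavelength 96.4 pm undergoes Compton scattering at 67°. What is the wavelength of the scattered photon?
97.8783 pm

Using the Compton scattering formula:
λ' = λ + Δλ = λ + λ_C(1 - cos θ)

Given:
- Initial wavelength λ = 96.4 pm
- Scattering angle θ = 67°
- Compton wavelength λ_C ≈ 2.4263 pm

Calculate the shift:
Δλ = 2.4263 × (1 - cos(67°))
Δλ = 2.4263 × 0.6093
Δλ = 1.4783 pm

Final wavelength:
λ' = 96.4 + 1.4783 = 97.8783 pm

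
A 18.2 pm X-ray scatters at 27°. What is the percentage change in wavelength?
1.4530%

Calculate the Compton shift:
Δλ = λ_C(1 - cos(27°))
Δλ = 2.4263 × (1 - cos(27°))
Δλ = 2.4263 × 0.1090
Δλ = 0.2645 pm

Percentage change:
(Δλ/λ₀) × 100 = (0.2645/18.2) × 100
= 1.4530%

(Intermediate values are shown rounded; full precision is carried through to the final answer.)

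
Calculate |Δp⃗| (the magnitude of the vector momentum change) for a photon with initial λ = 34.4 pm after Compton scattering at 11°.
3.6900e-24 kg·m/s

Photon momentum magnitude is p = h/λ.

Initial momentum:
p₀ = h/λ = 6.6261e-34/3.4400e-11 = 1.9262e-23 kg·m/s

After scattering:
λ' = λ + Δλ = 34.4 + 0.0446 = 34.4446 pm
p' = h/λ' = 6.6261e-34/3.4445e-11 = 1.9237e-23 kg·m/s

Momentum is a vector; the scattered photon's direction makes angle θ = 11° with the incident direction. The magnitude of the vector change Δp⃗ = p⃗₀ − p⃗' is found from the law of cosines:
|Δp⃗|² = p₀² + p'² − 2p₀p'cos θ
|Δp⃗|² = (1.9262e-23)² + (1.9237e-23)² − 2·1.9262e-23·1.9237e-23·cos(11°)
|Δp⃗| = 3.6900e-24 kg·m/s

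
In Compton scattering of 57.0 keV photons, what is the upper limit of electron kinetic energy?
10.3968 keV

Maximum energy transfer occurs at θ = 180° (backscattering).

Initial photon: E₀ = 57.0 keV → λ₀ = 21.7516 pm

Maximum Compton shift (at 180°):
Δλ_max = 2λ_C = 2 × 2.4263 = 4.8526 pm

Final wavelength:
λ' = 21.7516 + 4.8526 = 26.6042 pm

Minimum photon energy (maximum energy to electron):
E'_min = hc/λ' = 46.6032 keV

Maximum electron kinetic energy:
K_max = E₀ - E'_min = 57.0000 - 46.6032 = 10.3968 keV

(Intermediate values are shown rounded; full precision is carried through to the final answer.)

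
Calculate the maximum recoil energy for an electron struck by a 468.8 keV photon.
303.4290 keV

Maximum energy transfer occurs at θ = 180° (backscattering).

Initial photon: E₀ = 468.8 keV → λ₀ = 2.6447 pm

Maximum Compton shift (at 180°):
Δλ_max = 2λ_C = 2 × 2.4263 = 4.8526 pm

Final wavelength:
λ' = 2.6447 + 4.8526 = 7.4973 pm

Minimum photon energy (maximum energy to electron):
E'_min = hc/λ' = 165.3710 keV

Maximum electron kinetic energy:
K_max = E₀ - E'_min = 468.8000 - 165.3710 = 303.4290 keV

(Intermediate values are shown rounded; full precision is carried through to the final answer.)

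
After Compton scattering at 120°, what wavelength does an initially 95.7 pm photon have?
99.3395 pm

Using the Compton formula: λ' = λ + λ_C(1 − cos θ)

For θ = 120°, cos θ = -1/2 (exact) = -0.5000, so:
1 − cos 120° = 1 − (-1/2) = 1.5000

Δλ = λ_C × 1.5000 = 2.4263 × 1.5000 = 3.6395 pm

λ' = 95.7 + 3.6395 = 99.3395 pm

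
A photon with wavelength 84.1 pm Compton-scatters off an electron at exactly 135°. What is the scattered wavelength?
88.2420 pm

Using the Compton formula: λ' = λ + λ_C(1 − cos θ)

For θ = 135°, cos θ = -√2/2 (exact) ≈ -0.7071, so:
1 − cos 135° = 1 − (-√2/2) ≈ 1.7071

Δλ = λ_C × 1.7071 = 2.4263 × 1.7071 = 4.1420 pm

λ' = 84.1 + 4.1420 = 88.2420 pm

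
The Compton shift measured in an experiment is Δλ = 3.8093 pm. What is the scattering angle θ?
124.75°

From the Compton formula Δλ = λ_C(1 - cos θ), we can solve for θ:

cos θ = 1 - Δλ/λ_C

Given:
- Δλ = 3.8093 pm
- λ_C = h/(m_e·c) ≈ 2.42631024 pm

cos θ = 1 - 3.8093/2.42631024
cos θ = 1 - 1.569997
cos θ = -0.569997

θ = arccos(-0.569997)
θ = 124.75°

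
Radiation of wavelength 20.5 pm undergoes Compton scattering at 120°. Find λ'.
24.1395 pm

Using the Compton formula: λ' = λ + λ_C(1 − cos θ)

For θ = 120°, cos θ = -1/2 (exact) = -0.5000, so:
1 − cos 120° = 1 − (-1/2) = 1.5000

Δλ = λ_C × 1.5000 = 2.4263 × 1.5000 = 3.6395 pm

λ' = 20.5 + 3.6395 = 24.1395 pm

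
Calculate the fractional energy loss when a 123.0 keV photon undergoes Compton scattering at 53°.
0.0875 (or 8.75%)

Calculate initial and final photon energies:

Initial: E₀ = 123.0 keV → λ₀ = 10.0800 pm
Compton shift: Δλ = 0.9661 pm
Final wavelength: λ' = 11.0461 pm
Final energy: E' = 112.2421 keV

Fractional energy loss:
(E₀ - E')/E₀ = (123.0000 - 112.2421)/123.0000
= 10.7579/123.0000
= 0.0875
= 8.75%

(Intermediate values are shown rounded; full precision is carried through to the final answer.)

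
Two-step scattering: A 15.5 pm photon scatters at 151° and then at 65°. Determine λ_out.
21.4493 pm

Apply Compton shift twice:

First scattering at θ₁ = 151°:
Δλ₁ = λ_C(1 - cos(151°))
Δλ₁ = 2.4263 × 1.8746
Δλ₁ = 4.5484 pm

After first scattering:
λ₁ = 15.5 + 4.5484 = 20.0484 pm

Second scattering at θ₂ = 65°:
Δλ₂ = λ_C(1 - cos(65°))
Δλ₂ = 2.4263 × 0.5774
Δλ₂ = 1.4009 pm

Final wavelength:
λ₂ = 20.0484 + 1.4009 = 21.4493 pm

Total shift: Δλ_total = 4.5484 + 1.4009 = 5.9493 pm

(Intermediate values are shown rounded; full precision is carried through to the final answer.)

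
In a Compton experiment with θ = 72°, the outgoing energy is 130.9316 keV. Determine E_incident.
159.1000 keV

Convert final energy to wavelength (hc ≈ 1239.842 keV·pm):
λ' = hc/E' = 1239.842 / 130.9316 = 9.4694 pm

Calculate the Compton shift:
Δλ = λ_C(1 - cos(72°))
Δλ = 2.4263 × (1 - cos(72°))
Δλ = 1.6765 pm

Initial wavelength:
λ = λ' - Δλ = 9.4694 - 1.6765 = 7.7928 pm

Initial energy:
E = hc/λ = 1239.842 / 7.7928 = 159.1000 keV

(Intermediate values are shown rounded; full precision is carried through to the final answer.)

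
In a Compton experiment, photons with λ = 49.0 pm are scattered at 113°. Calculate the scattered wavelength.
52.3743 pm

Using the Compton scattering formula:
λ' = λ + Δλ = λ + λ_C(1 - cos θ)

Given:
- Initial wavelength λ = 49.0 pm
- Scattering angle θ = 113°
- Compton wavelength λ_C ≈ 2.4263 pm

Calculate the shift:
Δλ = 2.4263 × (1 - cos(113°))
Δλ = 2.4263 × 1.3907
Δλ = 3.3743 pm

Final wavelength:
λ' = 49.0 + 3.3743 = 52.3743 pm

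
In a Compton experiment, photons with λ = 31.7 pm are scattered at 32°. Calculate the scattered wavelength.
32.0687 pm

Using the Compton scattering formula:
λ' = λ + Δλ = λ + λ_C(1 - cos θ)

Given:
- Initial wavelength λ = 31.7 pm
- Scattering angle θ = 32°
- Compton wavelength λ_C ≈ 2.4263 pm

Calculate the shift:
Δλ = 2.4263 × (1 - cos(32°))
Δλ = 2.4263 × 0.1520
Δλ = 0.3687 pm

Final wavelength:
λ' = 31.7 + 0.3687 = 32.0687 pm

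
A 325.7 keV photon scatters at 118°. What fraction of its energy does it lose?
0.4836 (or 48.36%)

Calculate initial and final photon energies:

Initial: E₀ = 325.7 keV → λ₀ = 3.8067 pm
Compton shift: Δλ = 3.5654 pm
Final wavelength: λ' = 7.3721 pm
Final energy: E' = 168.1805 keV

Fractional energy loss:
(E₀ - E')/E₀ = (325.7000 - 168.1805)/325.7000
= 157.5195/325.7000
= 0.4836
= 48.36%

(Intermediate values are shown rounded; full precision is carried through to the final answer.)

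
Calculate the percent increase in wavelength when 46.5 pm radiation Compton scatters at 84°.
4.6725%

Calculate the Compton shift:
Δλ = λ_C(1 - cos(84°))
Δλ = 2.4263 × (1 - cos(84°))
Δλ = 2.4263 × 0.8955
Δλ = 2.1727 pm

Percentage change:
(Δλ/λ₀) × 100 = (2.1727/46.5) × 100
= 4.6725%

(Intermediate values are shown rounded; full precision is carried through to the final answer.)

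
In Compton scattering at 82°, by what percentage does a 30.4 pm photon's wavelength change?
6.8705%

Calculate the Compton shift:
Δλ = λ_C(1 - cos(82°))
Δλ = 2.4263 × (1 - cos(82°))
Δλ = 2.4263 × 0.8608
Δλ = 2.0886 pm

Percentage change:
(Δλ/λ₀) × 100 = (2.0886/30.4) × 100
= 6.8705%

(Intermediate values are shown rounded; full precision is carried through to the final answer.)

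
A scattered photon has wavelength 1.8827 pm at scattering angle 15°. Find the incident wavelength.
1.8000 pm

From λ' = λ + Δλ, we have λ = λ' - Δλ

First calculate the Compton shift:
Δλ = λ_C(1 - cos θ)
Δλ = 2.4263 × (1 - cos(15°))
Δλ = 2.4263 × 0.0341
Δλ = 0.0827 pm

Initial wavelength:
λ = λ' - Δλ
λ = 1.8827 - 0.0827
λ = 1.8000 pm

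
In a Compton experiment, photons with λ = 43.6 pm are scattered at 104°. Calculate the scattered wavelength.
46.6133 pm

Using the Compton scattering formula:
λ' = λ + Δλ = λ + λ_C(1 - cos θ)

Given:
- Initial wavelength λ = 43.6 pm
- Scattering angle θ = 104°
- Compton wavelength λ_C ≈ 2.4263 pm

Calculate the shift:
Δλ = 2.4263 × (1 - cos(104°))
Δλ = 2.4263 × 1.2419
Δλ = 3.0133 pm

Final wavelength:
λ' = 43.6 + 3.0133 = 46.6133 pm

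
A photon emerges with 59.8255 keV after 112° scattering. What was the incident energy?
71.3000 keV

Convert final energy to wavelength (hc ≈ 1239.842 keV·pm):
λ' = hc/E' = 1239.842 / 59.8255 = 20.7243 pm

Calculate the Compton shift:
Δλ = λ_C(1 - cos(112°))
Δλ = 2.4263 × (1 - cos(112°))
Δλ = 3.3352 pm

Initial wavelength:
λ = λ' - Δλ = 20.7243 - 3.3352 = 17.3891 pm

Initial energy:
E = hc/λ = 1239.842 / 17.3891 = 71.3000 keV

(Intermediate values are shown rounded; full precision is carried through to the final answer.)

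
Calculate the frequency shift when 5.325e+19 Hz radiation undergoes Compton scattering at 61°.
9.675e+18 Hz (decrease)

Convert frequency to wavelength (c = 299792458 m/s):
λ₀ = c/f₀ = 299792458/5.325e+19 = 5.6299053e-12 m = 5.6299 pm

Calculate Compton shift:
Δλ = λ_C(1 - cos(61°)) = 1.2500 pm

Final wavelength:
λ' = λ₀ + Δλ = 5.6299 + 1.2500 = 6.8799 pm

Final frequency:
f' = c/λ' = 299792458/6.8799170e-12 = 4.3575011e+19 Hz

Frequency shift (decrease):
Δf = f₀ - f' = 5.325e+19 - 4.3575011e+19 = 9.675e+18 Hz

(Intermediate values are shown rounded; full precision is carried through to the final answer.)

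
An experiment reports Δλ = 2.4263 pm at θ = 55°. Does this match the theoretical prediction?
No, inconsistent

Calculate the expected shift for θ = 55°:

Δλ_expected = λ_C(1 - cos(55°))
Δλ_expected = 2.4263 × (1 - cos(55°))
Δλ_expected = 2.4263 × 0.4264
Δλ_expected = 1.0346 pm

Given shift: 2.4263 pm
Expected shift: 1.0346 pm
Difference: 1.3917 pm

The values do not match. The given shift corresponds to θ ≈ 90.0°, not 55°.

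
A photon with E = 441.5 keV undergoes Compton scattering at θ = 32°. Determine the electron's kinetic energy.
51.2360 keV

By energy conservation: K_e = E_initial - E_final

First find the scattered photon energy:
Initial wavelength: λ = hc/E = 2.8082 pm
Compton shift: Δλ = λ_C(1 - cos(32°)) = 0.3687 pm
Final wavelength: λ' = 2.8082 + 0.3687 = 3.1769 pm
Final photon energy: E' = hc/λ' = 390.2640 keV

Electron kinetic energy:
K_e = E - E' = 441.5000 - 390.2640 = 51.2360 keV

(Intermediate values are shown rounded; full precision is carried through to the final answer.)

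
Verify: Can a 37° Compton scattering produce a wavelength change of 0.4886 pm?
Yes, consistent

Calculate the expected shift for θ = 37°:

Δλ_expected = λ_C(1 - cos(37°))
Δλ_expected = 2.4263 × (1 - cos(37°))
Δλ_expected = 2.4263 × 0.2014
Δλ_expected = 0.4886 pm

Given shift: 0.4886 pm
Expected shift: 0.4886 pm
Difference: 0.0000 pm

The values match. This is consistent with Compton scattering at the stated angle.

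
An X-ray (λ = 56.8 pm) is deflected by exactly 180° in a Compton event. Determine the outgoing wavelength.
61.6526 pm

Using the Compton formula: λ' = λ + λ_C(1 − cos θ)

For θ = 180°, cos θ = -1 (exact) = -1.0000, so:
1 − cos 180° = 1 − (-1) = 2.0000

Δλ = λ_C × 2.0000 = 2.4263 × 2.0000 = 4.8526 pm

λ' = 56.8 + 4.8526 = 61.6526 pm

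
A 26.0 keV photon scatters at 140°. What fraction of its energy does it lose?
0.0824 (or 8.24%)

Calculate initial and final photon energies:

Initial: E₀ = 26.0 keV → λ₀ = 47.6862 pm
Compton shift: Δλ = 4.2850 pm
Final wavelength: λ' = 51.9712 pm
Final energy: E' = 23.8563 keV

Fractional energy loss:
(E₀ - E')/E₀ = (26.0000 - 23.8563)/26.0000
= 2.1437/26.0000
= 0.0824
= 8.24%

(Intermediate values are shown rounded; full precision is carried through to the final answer.)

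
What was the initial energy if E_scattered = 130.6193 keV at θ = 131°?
226.5001 keV

Convert final energy to wavelength (hc ≈ 1239.842 keV·pm):
λ' = hc/E' = 1239.842 / 130.6193 = 9.4920 pm

Calculate the Compton shift:
Δλ = λ_C(1 - cos(131°))
Δλ = 2.4263 × (1 - cos(131°))
Δλ = 4.0181 pm

Initial wavelength:
λ = λ' - Δλ = 9.4920 - 4.0181 = 5.4739 pm

Initial energy:
E = hc/λ = 1239.842 / 5.4739 = 226.5001 keV

(Intermediate values are shown rounded; full precision is carried through to the final answer.)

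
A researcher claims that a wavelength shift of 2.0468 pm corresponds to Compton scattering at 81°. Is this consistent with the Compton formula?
Yes, consistent

Calculate the expected shift for θ = 81°:

Δλ_expected = λ_C(1 - cos(81°))
Δλ_expected = 2.4263 × (1 - cos(81°))
Δλ_expected = 2.4263 × 0.8436
Δλ_expected = 2.0468 pm

Given shift: 2.0468 pm
Expected shift: 2.0468 pm
Difference: 0.0000 pm

The values match. This is consistent with Compton scattering at the stated angle.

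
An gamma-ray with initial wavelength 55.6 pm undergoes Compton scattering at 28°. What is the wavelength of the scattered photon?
55.8840 pm

Using the Compton scattering formula:
λ' = λ + Δλ = λ + λ_C(1 - cos θ)

Given:
- Initial wavelength λ = 55.6 pm
- Scattering angle θ = 28°
- Compton wavelength λ_C ≈ 2.4263 pm

Calculate the shift:
Δλ = 2.4263 × (1 - cos(28°))
Δλ = 2.4263 × 0.1171
Δλ = 0.2840 pm

Final wavelength:
λ' = 55.6 + 0.2840 = 55.8840 pm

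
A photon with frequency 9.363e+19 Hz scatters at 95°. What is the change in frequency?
4.229e+19 Hz (decrease)

Convert frequency to wavelength (c = 299792458 m/s):
λ₀ = c/f₀ = 299792458/9.363e+19 = 3.2018846e-12 m = 3.2019 pm

Calculate Compton shift:
Δλ = λ_C(1 - cos(95°)) = 2.6378 pm

Final wavelength:
λ' = λ₀ + Δλ = 3.2019 + 2.6378 = 5.8397 pm

Final frequency:
f' = c/λ' = 299792458/5.8396617e-12 = 5.1337299e+19 Hz

Frequency shift (decrease):
Δf = f₀ - f' = 9.363e+19 - 5.1337299e+19 = 4.229e+19 Hz

(Intermediate values are shown rounded; full precision is carried through to the final answer.)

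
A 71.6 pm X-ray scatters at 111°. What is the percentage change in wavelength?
4.6031%

Calculate the Compton shift:
Δλ = λ_C(1 - cos(111°))
Δλ = 2.4263 × (1 - cos(111°))
Δλ = 2.4263 × 1.3584
Δλ = 3.2958 pm

Percentage change:
(Δλ/λ₀) × 100 = (3.2958/71.6) × 100
= 4.6031%

(Intermediate values are shown rounded; full precision is carried through to the final answer.)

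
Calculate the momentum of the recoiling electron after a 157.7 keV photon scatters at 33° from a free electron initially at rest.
4.6895e-23 kg·m/s

The electron is initially at rest, so by conservation of momentum:
p⃗_e = p⃗₀ − p⃗'  (incident photon momentum minus scattered photon momentum)

Photon momentum magnitudes (p = h/λ = E/c):
λ₀ = hc/E₀ = 7.8620 pm → p₀ = h/λ₀ = 8.4279e-23 kg·m/s
Δλ = λ_C(1 − cos 33°) = 0.3914 pm
λ' = 8.2535 pm → p' = h/λ' = 8.0282e-23 kg·m/s

The scattered photon makes angle θ = 33° with the incident direction, so by the law of cosines:
|p⃗_e|² = p₀² + p'² − 2p₀p'cos θ
|p⃗_e|² = (8.4279e-23)² + (8.0282e-23)² − 2·8.4279e-23·8.0282e-23·cos(33°)
|p⃗_e| = 4.6895e-23 kg·m/s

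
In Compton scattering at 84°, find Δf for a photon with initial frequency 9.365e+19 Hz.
3.786e+19 Hz (decrease)

Convert frequency to wavelength (c = 299792458 m/s):
λ₀ = c/f₀ = 299792458/9.365e+19 = 3.2012008e-12 m = 3.2012 pm

Calculate Compton shift:
Δλ = λ_C(1 - cos(84°)) = 2.1727 pm

Final wavelength:
λ' = λ₀ + Δλ = 3.2012 + 2.1727 = 5.3739 pm

Final frequency:
f' = c/λ' = 299792458/5.3738926e-12 = 5.5786835e+19 Hz

Frequency shift (decrease):
Δf = f₀ - f' = 9.365e+19 - 5.5786835e+19 = 3.786e+19 Hz

(Intermediate values are shown rounded; full precision is carried through to the final answer.)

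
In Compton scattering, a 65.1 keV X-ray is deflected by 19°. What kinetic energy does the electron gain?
0.4487 keV

By energy conservation: K_e = E_initial - E_final

First find the scattered photon energy:
Initial wavelength: λ = hc/E = 19.0452 pm
Compton shift: Δλ = λ_C(1 - cos(19°)) = 0.1322 pm
Final wavelength: λ' = 19.0452 + 0.1322 = 19.1774 pm
Final photon energy: E' = hc/λ' = 64.6513 keV

Electron kinetic energy:
K_e = E - E' = 65.1000 - 64.6513 = 0.4487 keV

(Intermediate values are shown rounded; full precision is carried through to the final answer.)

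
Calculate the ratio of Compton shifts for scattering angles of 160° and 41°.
160° produces the larger shift by a factor of 7.908

Calculate both shifts using Δλ = λ_C(1 - cos θ):

For θ₁ = 41°:
Δλ₁ = 2.4263 × (1 - cos(41°))
Δλ₁ = 2.4263 × 0.2453
Δλ₁ = 0.5952 pm

For θ₂ = 160°:
Δλ₂ = 2.4263 × (1 - cos(160°))
Δλ₂ = 2.4263 × 1.9397
Δλ₂ = 4.7063 pm

The 160° angle produces the larger shift.
Ratio: 4.7063/0.5952 = 7.908

(Intermediate values are shown rounded; full precision is carried through to the final answer.)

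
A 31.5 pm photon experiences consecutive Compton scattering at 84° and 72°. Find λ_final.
35.3492 pm

Apply Compton shift twice:

First scattering at θ₁ = 84°:
Δλ₁ = λ_C(1 - cos(84°))
Δλ₁ = 2.4263 × 0.8955
Δλ₁ = 2.1727 pm

After first scattering:
λ₁ = 31.5 + 2.1727 = 33.6727 pm

Second scattering at θ₂ = 72°:
Δλ₂ = λ_C(1 - cos(72°))
Δλ₂ = 2.4263 × 0.6910
Δλ₂ = 1.6765 pm

Final wavelength:
λ₂ = 33.6727 + 1.6765 = 35.3492 pm

Total shift: Δλ_total = 2.1727 + 1.6765 = 3.8492 pm

(Intermediate values are shown rounded; full precision is carried through to the final answer.)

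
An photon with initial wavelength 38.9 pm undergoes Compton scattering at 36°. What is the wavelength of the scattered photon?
39.3634 pm

Using the Compton scattering formula:
λ' = λ + Δλ = λ + λ_C(1 - cos θ)

Given:
- Initial wavelength λ = 38.9 pm
- Scattering angle θ = 36°
- Compton wavelength λ_C ≈ 2.4263 pm

Calculate the shift:
Δλ = 2.4263 × (1 - cos(36°))
Δλ = 2.4263 × 0.1910
Δλ = 0.4634 pm

Final wavelength:
λ' = 38.9 + 0.4634 = 39.3634 pm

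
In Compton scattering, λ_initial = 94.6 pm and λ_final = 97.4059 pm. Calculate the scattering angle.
99.00°

First find the wavelength shift:
Δλ = λ' - λ = 97.4059 - 94.6 = 2.8059 pm

Using Δλ = λ_C(1 - cos θ), with λ_C = h/(m_e·c) ≈ 2.42631024 pm:
cos θ = 1 - Δλ/λ_C
cos θ = 1 - 2.8059/2.42631024
cos θ = -0.156447

θ = arccos(-0.156447)
θ = 99.00°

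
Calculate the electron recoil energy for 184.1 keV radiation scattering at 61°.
28.8213 keV

By energy conservation: K_e = E_initial - E_final

First find the scattered photon energy:
Initial wavelength: λ = hc/E = 6.7346 pm
Compton shift: Δλ = λ_C(1 - cos(61°)) = 1.2500 pm
Final wavelength: λ' = 6.7346 + 1.2500 = 7.9846 pm
Final photon energy: E' = hc/λ' = 155.2787 keV

Electron kinetic energy:
K_e = E - E' = 184.1000 - 155.2787 = 28.8213 keV

(Intermediate values are shown rounded; full precision is carried through to the final answer.)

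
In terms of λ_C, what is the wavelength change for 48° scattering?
0.3309 λ_C

The Compton shift formula is:
Δλ = λ_C(1 - cos θ)

Dividing both sides by λ_C:
Δλ/λ_C = 1 - cos θ

For θ = 48°:
Δλ/λ_C = 1 - cos(48°)
Δλ/λ_C = 1 - 0.6691
Δλ/λ_C = 0.3309

This means the shift is 0.3309 × λ_C = 0.8028 pm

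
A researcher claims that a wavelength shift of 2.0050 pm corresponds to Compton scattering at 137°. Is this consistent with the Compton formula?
No, inconsistent

Calculate the expected shift for θ = 137°:

Δλ_expected = λ_C(1 - cos(137°))
Δλ_expected = 2.4263 × (1 - cos(137°))
Δλ_expected = 2.4263 × 1.7314
Δλ_expected = 4.2008 pm

Given shift: 2.0050 pm
Expected shift: 4.2008 pm
Difference: 2.1958 pm

The values do not match. The given shift corresponds to θ ≈ 80.0°, not 137°.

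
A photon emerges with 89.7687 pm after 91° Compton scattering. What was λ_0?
87.3000 pm

From λ' = λ + Δλ, we have λ = λ' - Δλ

First calculate the Compton shift:
Δλ = λ_C(1 - cos θ)
Δλ = 2.4263 × (1 - cos(91°))
Δλ = 2.4263 × 1.0175
Δλ = 2.4687 pm

Initial wavelength:
λ = λ' - Δλ
λ = 89.7687 - 2.4687
λ = 87.3000 pm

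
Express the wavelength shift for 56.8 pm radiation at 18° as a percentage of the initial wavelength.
0.2091%

Calculate the Compton shift:
Δλ = λ_C(1 - cos(18°))
Δλ = 2.4263 × (1 - cos(18°))
Δλ = 2.4263 × 0.0489
Δλ = 0.1188 pm

Percentage change:
(Δλ/λ₀) × 100 = (0.1188/56.8) × 100
= 0.2091%

(Intermediate values are shown rounded; full precision is carried through to the final answer.)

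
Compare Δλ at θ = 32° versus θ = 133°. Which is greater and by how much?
133° produces the larger shift by a factor of 11.069

Calculate both shifts using Δλ = λ_C(1 - cos θ):

For θ₁ = 32°:
Δλ₁ = 2.4263 × (1 - cos(32°))
Δλ₁ = 2.4263 × 0.1520
Δλ₁ = 0.3687 pm

For θ₂ = 133°:
Δλ₂ = 2.4263 × (1 - cos(133°))
Δλ₂ = 2.4263 × 1.6820
Δλ₂ = 4.0810 pm

The 133° angle produces the larger shift.
Ratio: 4.0810/0.3687 = 11.069

(Intermediate values are shown rounded; full precision is carried through to the final answer.)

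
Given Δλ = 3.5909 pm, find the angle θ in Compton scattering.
118.68°

From the Compton formula Δλ = λ_C(1 - cos θ), we can solve for θ:

cos θ = 1 - Δλ/λ_C

Given:
- Δλ = 3.5909 pm
- λ_C = h/(m_e·c) ≈ 2.42631024 pm

cos θ = 1 - 3.5909/2.42631024
cos θ = 1 - 1.479984
cos θ = -0.479984

θ = arccos(-0.479984)
θ = 118.68°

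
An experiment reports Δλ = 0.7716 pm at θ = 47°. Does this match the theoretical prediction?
Yes, consistent

Calculate the expected shift for θ = 47°:

Δλ_expected = λ_C(1 - cos(47°))
Δλ_expected = 2.4263 × (1 - cos(47°))
Δλ_expected = 2.4263 × 0.3180
Δλ_expected = 0.7716 pm

Given shift: 0.7716 pm
Expected shift: 0.7716 pm
Difference: 0.0000 pm

The values match. This is consistent with Compton scattering at the stated angle.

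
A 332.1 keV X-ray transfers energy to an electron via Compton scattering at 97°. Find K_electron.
140.0355 keV

By energy conservation: K_e = E_initial - E_final

First find the scattered photon energy:
Initial wavelength: λ = hc/E = 3.7333 pm
Compton shift: Δλ = λ_C(1 - cos(97°)) = 2.7220 pm
Final wavelength: λ' = 3.7333 + 2.7220 = 6.4553 pm
Final photon energy: E' = hc/λ' = 192.0645 keV

Electron kinetic energy:
K_e = E - E' = 332.1000 - 192.0645 = 140.0355 keV

(Intermediate values are shown rounded; full precision is carried through to the final answer.)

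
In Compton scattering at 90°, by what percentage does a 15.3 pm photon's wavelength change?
15.8582%

Calculate the Compton shift:
Δλ = λ_C(1 - cos(90°))
Δλ = 2.4263 × (1 - cos(90°))
Δλ = 2.4263 × 1.0000
Δλ = 2.4263 pm

Percentage change:
(Δλ/λ₀) × 100 = (2.4263/15.3) × 100
= 15.8582%

(Intermediate values are shown rounded; full precision is carried through to the final answer.)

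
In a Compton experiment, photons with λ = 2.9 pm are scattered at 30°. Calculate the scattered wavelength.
3.2251 pm

Using the Compton scattering formula:
λ' = λ + Δλ = λ + λ_C(1 - cos θ)

Given:
- Initial wavelength λ = 2.9 pm
- Scattering angle θ = 30°
- Compton wavelength λ_C ≈ 2.4263 pm

Calculate the shift:
Δλ = 2.4263 × (1 - cos(30°))
Δλ = 2.4263 × 0.1340
Δλ = 0.3251 pm

Final wavelength:
λ' = 2.9 + 0.3251 = 3.2251 pm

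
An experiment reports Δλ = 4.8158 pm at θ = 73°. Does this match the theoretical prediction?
No, inconsistent

Calculate the expected shift for θ = 73°:

Δλ_expected = λ_C(1 - cos(73°))
Δλ_expected = 2.4263 × (1 - cos(73°))
Δλ_expected = 2.4263 × 0.7076
Δλ_expected = 1.7169 pm

Given shift: 4.8158 pm
Expected shift: 1.7169 pm
Difference: 3.0988 pm

The values do not match. The given shift corresponds to θ ≈ 170.0°, not 73°.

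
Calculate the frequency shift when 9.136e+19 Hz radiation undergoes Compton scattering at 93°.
3.998e+19 Hz (decrease)

Convert frequency to wavelength (c = 299792458 m/s):
λ₀ = c/f₀ = 299792458/9.136e+19 = 3.2814411e-12 m = 3.2814 pm

Calculate Compton shift:
Δλ = λ_C(1 - cos(93°)) = 2.5533 pm

Final wavelength:
λ' = λ₀ + Δλ = 3.2814 + 2.5533 = 5.8347 pm

Final frequency:
f' = c/λ' = 299792458/5.8347346e-12 = 5.1380650e+19 Hz

Frequency shift (decrease):
Δf = f₀ - f' = 9.136e+19 - 5.1380650e+19 = 3.998e+19 Hz

(Intermediate values are shown rounded; full precision is carried through to the final answer.)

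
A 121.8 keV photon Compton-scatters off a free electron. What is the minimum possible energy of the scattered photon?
82.4805 keV (at θ = 180°)

The scattered photon has minimum energy when its wavelength is maximum, i.e., when the Compton shift Δλ = λ_C(1 − cos θ) is maximum. This occurs at θ = 180° (backscattering), giving Δλ_max = 2λ_C = 4.8526 pm.

Initial wavelength: λ₀ = hc/E₀ = 10.1793 pm
Maximum final wavelength: λ'_max = λ₀ + 2λ_C = 10.1793 + 4.8526 = 15.0319 pm
Minimum final energy: E'_min = hc/λ'_max = 82.4805 keV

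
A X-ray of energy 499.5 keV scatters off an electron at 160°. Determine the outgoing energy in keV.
172.4767 keV

First convert energy to wavelength:
λ = hc/E, with hc ≈ 1239.842 keV·pm (i.e. 1239.842 eV·nm)

For E = 499.5 keV = 499500 eV:
λ = 1239.842 keV·pm / 499.5 keV
λ = 2.4822 pm

Calculate the Compton shift:
Δλ = λ_C(1 - cos(160°)) = 2.4263 × 1.9397
Δλ = 4.7063 pm

Final wavelength:
λ' = 2.4822 + 4.7063 = 7.1885 pm

Final energy:
E' = hc/λ' = 1239.842 / 7.1885 = 172.4767 keV

(Intermediate values are shown rounded; full precision is carried through to the final answer.)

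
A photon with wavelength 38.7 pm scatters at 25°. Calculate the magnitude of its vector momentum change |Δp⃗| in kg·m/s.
7.3906e-24 kg·m/s

Photon momentum magnitude is p = h/λ.

Initial momentum:
p₀ = h/λ = 6.6261e-34/3.8700e-11 = 1.7122e-23 kg·m/s

After scattering:
λ' = λ + Δλ = 38.7 + 0.2273 = 38.9273 pm
p' = h/λ' = 6.6261e-34/3.8927e-11 = 1.7022e-23 kg·m/s

Momentum is a vector; the scattered photon's direction makes angle θ = 25° with the incident direction. The magnitude of the vector change Δp⃗ = p⃗₀ − p⃗' is found from the law of cosines:
|Δp⃗|² = p₀² + p'² − 2p₀p'cos θ
|Δp⃗|² = (1.7122e-23)² + (1.7022e-23)² − 2·1.7122e-23·1.7022e-23·cos(25°)
|Δp⃗| = 7.3906e-24 kg·m/s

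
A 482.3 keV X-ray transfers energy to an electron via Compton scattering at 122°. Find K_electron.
284.9592 keV

By energy conservation: K_e = E_initial - E_final

First find the scattered photon energy:
Initial wavelength: λ = hc/E = 2.5707 pm
Compton shift: Δλ = λ_C(1 - cos(122°)) = 3.7121 pm
Final wavelength: λ' = 2.5707 + 3.7121 = 6.2827 pm
Final photon energy: E' = hc/λ' = 197.3408 keV

Electron kinetic energy:
K_e = E - E' = 482.3000 - 197.3408 = 284.9592 keV

(Intermediate values are shown rounded; full precision is carried through to the final answer.)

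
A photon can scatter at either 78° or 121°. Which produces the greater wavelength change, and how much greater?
121° produces the larger shift by a factor of 1.913

Calculate both shifts using Δλ = λ_C(1 - cos θ):

For θ₁ = 78°:
Δλ₁ = 2.4263 × (1 - cos(78°))
Δλ₁ = 2.4263 × 0.7921
Δλ₁ = 1.9219 pm

For θ₂ = 121°:
Δλ₂ = 2.4263 × (1 - cos(121°))
Δλ₂ = 2.4263 × 1.5150
Δλ₂ = 3.6760 pm

The 121° angle produces the larger shift.
Ratio: 3.6760/1.9219 = 1.913

(Intermediate values are shown rounded; full precision is carried through to the final answer.)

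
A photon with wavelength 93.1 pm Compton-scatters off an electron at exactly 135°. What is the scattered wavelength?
97.2420 pm

Using the Compton formula: λ' = λ + λ_C(1 − cos θ)

For θ = 135°, cos θ = -√2/2 (exact) ≈ -0.7071, so:
1 − cos 135° = 1 − (-√2/2) ≈ 1.7071

Δλ = λ_C × 1.7071 = 2.4263 × 1.7071 = 4.1420 pm

λ' = 93.1 + 4.1420 = 97.2420 pm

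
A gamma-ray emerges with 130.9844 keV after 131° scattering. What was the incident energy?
227.6001 keV

Convert final energy to wavelength (hc ≈ 1239.842 keV·pm):
λ' = hc/E' = 1239.842 / 130.9844 = 9.4656 pm

Calculate the Compton shift:
Δλ = λ_C(1 - cos(131°))
Δλ = 2.4263 × (1 - cos(131°))
Δλ = 4.0181 pm

Initial wavelength:
λ = λ' - Δλ = 9.4656 - 4.0181 = 5.4475 pm

Initial energy:
E = hc/λ = 1239.842 / 5.4475 = 227.6001 keV

(Intermediate values are shown rounded; full precision is carried through to the final answer.)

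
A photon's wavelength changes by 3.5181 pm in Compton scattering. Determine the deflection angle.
116.74°

From the Compton formula Δλ = λ_C(1 - cos θ), we can solve for θ:

cos θ = 1 - Δλ/λ_C

Given:
- Δλ = 3.5181 pm
- λ_C = h/(m_e·c) ≈ 2.42631024 pm

cos θ = 1 - 3.5181/2.42631024
cos θ = 1 - 1.449979
cos θ = -0.449979

θ = arccos(-0.449979)
θ = 116.74°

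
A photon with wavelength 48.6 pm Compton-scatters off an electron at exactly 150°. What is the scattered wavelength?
53.1276 pm

Using the Compton formula: λ' = λ + λ_C(1 − cos θ)

For θ = 150°, cos θ = -√3/2 (exact) ≈ -0.8660, so:
1 − cos 150° = 1 − (-√3/2) ≈ 1.8660

Δλ = λ_C × 1.8660 = 2.4263 × 1.8660 = 4.5276 pm

λ' = 48.6 + 4.5276 = 53.1276 pm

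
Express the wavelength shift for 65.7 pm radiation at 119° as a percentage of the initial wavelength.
5.4834%

Calculate the Compton shift:
Δλ = λ_C(1 - cos(119°))
Δλ = 2.4263 × (1 - cos(119°))
Δλ = 2.4263 × 1.4848
Δλ = 3.6026 pm

Percentage change:
(Δλ/λ₀) × 100 = (3.6026/65.7) × 100
= 5.4834%

(Intermediate values are shown rounded; full precision is carried through to the final answer.)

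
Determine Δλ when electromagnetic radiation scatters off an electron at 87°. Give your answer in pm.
2.2993 pm

Using the Compton scattering formula:
Δλ = λ_C(1 - cos θ)

where λ_C = h/(m_e·c) ≈ 2.4263 pm is the Compton wavelength of an electron.

For θ = 87°:
cos(87°) = 0.0523
1 - cos(87°) = 0.9477

Δλ = 2.4263 × 0.9477
Δλ = 2.2993 pm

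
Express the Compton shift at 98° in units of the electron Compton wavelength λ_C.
1.1392 λ_C

The Compton shift formula is:
Δλ = λ_C(1 - cos θ)

Dividing both sides by λ_C:
Δλ/λ_C = 1 - cos θ

For θ = 98°:
Δλ/λ_C = 1 - cos(98°)
Δλ/λ_C = 1 - -0.1392
Δλ/λ_C = 1.1392

This means the shift is 1.1392 × λ_C = 2.7640 pm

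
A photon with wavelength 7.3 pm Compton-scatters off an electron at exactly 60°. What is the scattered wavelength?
8.5132 pm

Using the Compton formula: λ' = λ + λ_C(1 − cos θ)

For θ = 60°, cos θ = 1/2 (exact) = 0.5000, so:
1 − cos 60° = 1 − (1/2) = 0.5000

Δλ = λ_C × 0.5000 = 2.4263 × 0.5000 = 1.2132 pm

λ' = 7.3 + 1.2132 = 8.5132 pm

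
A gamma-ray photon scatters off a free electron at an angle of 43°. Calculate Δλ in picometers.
0.6518 pm

Using the Compton scattering formula:
Δλ = λ_C(1 - cos θ)

where λ_C = h/(m_e·c) ≈ 2.4263 pm is the Compton wavelength of an electron.

For θ = 43°:
cos(43°) = 0.7314
1 - cos(43°) = 0.2686

Δλ = 2.4263 × 0.2686
Δλ = 0.6518 pm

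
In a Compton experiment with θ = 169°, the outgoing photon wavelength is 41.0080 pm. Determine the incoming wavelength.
36.2000 pm

From λ' = λ + Δλ, we have λ = λ' - Δλ

First calculate the Compton shift:
Δλ = λ_C(1 - cos θ)
Δλ = 2.4263 × (1 - cos(169°))
Δλ = 2.4263 × 1.9816
Δλ = 4.8080 pm

Initial wavelength:
λ = λ' - Δλ
λ = 41.0080 - 4.8080
λ = 36.2000 pm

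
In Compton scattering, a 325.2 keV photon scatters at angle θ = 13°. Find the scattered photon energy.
319.9808 keV

First convert energy to wavelength:
λ = hc/E, with hc ≈ 1239.842 keV·pm (i.e. 1239.842 eV·nm)

For E = 325.2 keV = 325200 eV:
λ = 1239.842 keV·pm / 325.2 keV
λ = 3.8126 pm

Calculate the Compton shift:
Δλ = λ_C(1 - cos(13°)) = 2.4263 × 0.0256
Δλ = 0.0622 pm

Final wavelength:
λ' = 3.8126 + 0.0622 = 3.8747 pm

Final energy:
E' = hc/λ' = 1239.842 / 3.8747 = 319.9808 keV

(Intermediate values are shown rounded; full precision is carried through to the final answer.)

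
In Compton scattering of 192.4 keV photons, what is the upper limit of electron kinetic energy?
82.6475 keV

Maximum energy transfer occurs at θ = 180° (backscattering).

Initial photon: E₀ = 192.4 keV → λ₀ = 6.4441 pm

Maximum Compton shift (at 180°):
Δλ_max = 2λ_C = 2 × 2.4263 = 4.8526 pm

Final wavelength:
λ' = 6.4441 + 4.8526 = 11.2967 pm

Minimum photon energy (maximum energy to electron):
E'_min = hc/λ' = 109.7525 keV

Maximum electron kinetic energy:
K_max = E₀ - E'_min = 192.4000 - 109.7525 = 82.6475 keV

(Intermediate values are shown rounded; full precision is carried through to the final answer.)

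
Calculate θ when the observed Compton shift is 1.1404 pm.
58.00°

From the Compton formula Δλ = λ_C(1 - cos θ), we can solve for θ:

cos θ = 1 - Δλ/λ_C

Given:
- Δλ = 1.1404 pm
- λ_C = h/(m_e·c) ≈ 2.42631024 pm

cos θ = 1 - 1.1404/2.42631024
cos θ = 1 - 0.470014
cos θ = 0.529986

θ = arccos(0.529986)
θ = 58.00°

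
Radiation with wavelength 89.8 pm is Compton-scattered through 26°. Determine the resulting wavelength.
90.0456 pm

Using the Compton scattering formula:
λ' = λ + Δλ = λ + λ_C(1 - cos θ)

Given:
- Initial wavelength λ = 89.8 pm
- Scattering angle θ = 26°
- Compton wavelength λ_C ≈ 2.4263 pm

Calculate the shift:
Δλ = 2.4263 × (1 - cos(26°))
Δλ = 2.4263 × 0.1012
Δλ = 0.2456 pm

Final wavelength:
λ' = 89.8 + 0.2456 = 90.0456 pm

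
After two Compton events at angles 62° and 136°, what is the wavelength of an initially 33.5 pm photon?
38.9589 pm

Apply Compton shift twice:

First scattering at θ₁ = 62°:
Δλ₁ = λ_C(1 - cos(62°))
Δλ₁ = 2.4263 × 0.5305
Δλ₁ = 1.2872 pm

After first scattering:
λ₁ = 33.5 + 1.2872 = 34.7872 pm

Second scattering at θ₂ = 136°:
Δλ₂ = λ_C(1 - cos(136°))
Δλ₂ = 2.4263 × 1.7193
Δλ₂ = 4.1717 pm

Final wavelength:
λ₂ = 34.7872 + 4.1717 = 38.9589 pm

Total shift: Δλ_total = 1.2872 + 4.1717 = 5.4589 pm

(Intermediate values are shown rounded; full precision is carried through to the final answer.)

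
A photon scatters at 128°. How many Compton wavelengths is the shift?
1.6157 λ_C

The Compton shift formula is:
Δλ = λ_C(1 - cos θ)

Dividing both sides by λ_C:
Δλ/λ_C = 1 - cos θ

For θ = 128°:
Δλ/λ_C = 1 - cos(128°)
Δλ/λ_C = 1 - -0.6157
Δλ/λ_C = 1.6157

This means the shift is 1.6157 × λ_C = 3.9201 pm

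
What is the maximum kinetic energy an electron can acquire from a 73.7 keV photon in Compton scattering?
16.4997 keV

Maximum energy transfer occurs at θ = 180° (backscattering).

Initial photon: E₀ = 73.7 keV → λ₀ = 16.8228 pm

Maximum Compton shift (at 180°):
Δλ_max = 2λ_C = 2 × 2.4263 = 4.8526 pm

Final wavelength:
λ' = 16.8228 + 4.8526 = 21.6754 pm

Minimum photon energy (maximum energy to electron):
E'_min = hc/λ' = 57.2003 keV

Maximum electron kinetic energy:
K_max = E₀ - E'_min = 73.7000 - 57.2003 = 16.4997 keV

(Intermediate values are shown rounded; full precision is carried through to the final answer.)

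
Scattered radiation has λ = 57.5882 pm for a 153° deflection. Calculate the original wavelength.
53.0000 pm

From λ' = λ + Δλ, we have λ = λ' - Δλ

First calculate the Compton shift:
Δλ = λ_C(1 - cos θ)
Δλ = 2.4263 × (1 - cos(153°))
Δλ = 2.4263 × 1.8910
Δλ = 4.5882 pm

Initial wavelength:
λ = λ' - Δλ
λ = 57.5882 - 4.5882
λ = 53.0000 pm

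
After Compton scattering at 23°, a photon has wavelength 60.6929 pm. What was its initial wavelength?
60.5000 pm

From λ' = λ + Δλ, we have λ = λ' - Δλ

First calculate the Compton shift:
Δλ = λ_C(1 - cos θ)
Δλ = 2.4263 × (1 - cos(23°))
Δλ = 2.4263 × 0.0795
Δλ = 0.1929 pm

Initial wavelength:
λ = λ' - Δλ
λ = 60.6929 - 0.1929
λ = 60.5000 pm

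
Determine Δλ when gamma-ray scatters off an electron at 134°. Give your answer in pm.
4.1118 pm

Using the Compton scattering formula:
Δλ = λ_C(1 - cos θ)

where λ_C = h/(m_e·c) ≈ 2.4263 pm is the Compton wavelength of an electron.

For θ = 134°:
cos(134°) = -0.6947
1 - cos(134°) = 1.6947

Δλ = 2.4263 × 1.6947
Δλ = 4.1118 pm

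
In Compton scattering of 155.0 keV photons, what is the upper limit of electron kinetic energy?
58.5263 keV

Maximum energy transfer occurs at θ = 180° (backscattering).

Initial photon: E₀ = 155.0 keV → λ₀ = 7.9990 pm

Maximum Compton shift (at 180°):
Δλ_max = 2λ_C = 2 × 2.4263 = 4.8526 pm

Final wavelength:
λ' = 7.9990 + 4.8526 = 12.8516 pm

Minimum photon energy (maximum energy to electron):
E'_min = hc/λ' = 96.4737 keV

Maximum electron kinetic energy:
K_max = E₀ - E'_min = 155.0000 - 96.4737 = 58.5263 keV

(Intermediate values are shown rounded; full precision is carried through to the final answer.)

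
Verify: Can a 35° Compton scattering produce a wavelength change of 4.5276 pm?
No, inconsistent

Calculate the expected shift for θ = 35°:

Δλ_expected = λ_C(1 - cos(35°))
Δλ_expected = 2.4263 × (1 - cos(35°))
Δλ_expected = 2.4263 × 0.1808
Δλ_expected = 0.4388 pm

Given shift: 4.5276 pm
Expected shift: 0.4388 pm
Difference: 4.0888 pm

The values do not match. The given shift corresponds to θ ≈ 150.0°, not 35°.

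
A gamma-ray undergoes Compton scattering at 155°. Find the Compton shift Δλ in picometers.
4.6253 pm

Using the Compton scattering formula:
Δλ = λ_C(1 - cos θ)

where λ_C = h/(m_e·c) ≈ 2.4263 pm is the Compton wavelength of an electron.

For θ = 155°:
cos(155°) = -0.9063
1 - cos(155°) = 1.9063

Δλ = 2.4263 × 1.9063
Δλ = 4.6253 pm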